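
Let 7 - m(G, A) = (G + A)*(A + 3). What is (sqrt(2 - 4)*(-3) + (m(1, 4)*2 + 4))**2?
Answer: 2686 + 312*I*sqrt(2) ≈ 2686.0 + 441.23*I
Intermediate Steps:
m(G, A) = 7 - (3 + A)*(A + G) (m(G, A) = 7 - (G + A)*(A + 3) = 7 - (A + G)*(3 + A) = 7 - (3 + A)*(A + G))
(sqrt(2 - 4)*(-3) + (m(1, 4)*2 + 4))**2 = (sqrt(2 - 4)*(-3) + ((7 - 1*4**2 - 3*4 - 3*1 - 1*4*1)*2 + 4))**2 = (sqrt(-2)*(-3) + ((7 - 1*16 - 12 - 3 - 4)*2 + 4))**2 = ((I*sqrt(2))*(-3) + ((7 - 16 - 12 - 3 - 4)*2 + 4))**2 = (-3*I*sqrt(2) + (-28*2 + 4))**2 = (-3*I*sqrt(2) + (-56 + 4))**2 = (-3*I*sqrt(2) - 52)**2 = (-52 - 3*I*sqrt(2))**2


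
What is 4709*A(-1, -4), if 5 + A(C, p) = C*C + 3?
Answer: -4709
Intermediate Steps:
A(C, p) = -2 + C² (A(C, p) = -5 + (C*C + 3) = -5 + (C² + 3) = -5 + (3 + C²) = -2 + C²)
4709*A(-1, -4) = 4709*(-2 + (-1)²) = 4709*(-2 + 1) = 4709*(-1) = -4709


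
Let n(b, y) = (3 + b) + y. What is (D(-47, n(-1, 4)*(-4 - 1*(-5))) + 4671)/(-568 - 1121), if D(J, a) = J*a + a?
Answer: -1465/563 ≈ -2.6021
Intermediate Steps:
n(b, y) = 3 + b + y
D(J, a) = a + J*a
(D(-47, n(-1, 4)*(-4 - 1*(-5))) + 4671)/(-568 - 1121) = (((3 - 1 + 4)*(-4 - 1*(-5)))*(1 - 47) + 4671)/(-568 - 1121) = ((6*(-4 + 5))*(-46) + 4671)/(-1689) = ((6*1)*(-46) + 4671)*(-1/1689) = (6*(-46) + 4671)*(-1/1689) = (-276 + 4671)*(-1/1689) = 4395*(-1/1689) = -1465/563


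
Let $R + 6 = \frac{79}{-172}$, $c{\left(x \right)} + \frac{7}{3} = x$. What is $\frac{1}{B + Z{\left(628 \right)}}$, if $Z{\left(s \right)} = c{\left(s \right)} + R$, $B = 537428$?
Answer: $\frac{516}{277632359} \approx 1.8586 \cdot 10^{-6}$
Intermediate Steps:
$c{\left(x \right)} = - \frac{7}{3} + x$
$R = - \frac{1111}{172}$ ($R = -6 + \frac{79}{-172} = -6 + 79 \left(- \frac{1}{172}\right) = -6 - \frac{79}{172} = - \frac{1111}{172} \approx -6.4593$)
$Z{\left(s \right)} = - \frac{4537}{516} + s$ ($Z{\left(s \right)} = \left(- \frac{7}{3} + s\right) - \frac{1111}{172} = - \frac{4537}{516} + s$)
$\frac{1}{B + Z{\left(628 \right)}} = \frac{1}{537428 + \left(- \frac{4537}{516} + 628\right)} = \frac{1}{537428 + \frac{319511}{516}} = \frac{1}{\frac{277632359}{516}} = \frac{516}{277632359}$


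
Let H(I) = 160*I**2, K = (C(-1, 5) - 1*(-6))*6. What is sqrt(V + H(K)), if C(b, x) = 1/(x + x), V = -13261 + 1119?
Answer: sqrt(5054690)/5 ≈ 449.65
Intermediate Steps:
V = -12142
C(b, x) = 1/(2*x)
K = 183/5 (K = ((1/2)/5 - 1*(-6))*6 = ((1/2)*(1/5) + 6)*6 = (1/10 + 6)*6 = (61/10)*6 = 183/5 ≈ 36.600)
sqrt(V + H(K)) = sqrt(-12142 + 160*(183/5)**2) = sqrt(-12142 + 160*(33489/25)) = sqrt(-12142 + 1071648/5) = sqrt(1010938/5) = sqrt(5054690)/5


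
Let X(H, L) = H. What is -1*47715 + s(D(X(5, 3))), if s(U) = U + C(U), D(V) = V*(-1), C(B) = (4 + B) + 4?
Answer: -47717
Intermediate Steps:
C(B) = 8 + B
D(V) = -V
s(U) = 8 + 2*U (s(U) = U + (8 + U) = 8 + 2*U)
-1*47715 + s(D(X(5, 3))) = -1*47715 + (8 + 2*(-1*5)) = -47715 + (8 + 2*(-5)) = -47715 + (8 - 10) = -47715 - 2 = -47717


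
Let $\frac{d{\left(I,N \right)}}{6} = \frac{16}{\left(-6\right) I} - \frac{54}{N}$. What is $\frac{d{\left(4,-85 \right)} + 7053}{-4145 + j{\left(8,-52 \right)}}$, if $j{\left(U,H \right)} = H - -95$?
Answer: $- \frac{599489}{348670} \approx -1.7194$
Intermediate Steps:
$d{\left(I,N \right)} = - \frac{324}{N} - \frac{16}{I}$ ($d{\left(I,N \right)} = 6 \left(\frac{16}{\left(-6\right) I} - \frac{54}{N}\right) = 6 \left(16 \left(- \frac{1}{6 I}\right) - \frac{54}{N}\right) = 6 \left(- \frac{8}{3 I} - \frac{54}{N}\right) = 6 \left(- \frac{54}{N} - \frac{8}{3 I}\right) = - \frac{324}{N} - \frac{16}{I}$)
$j{\left(U,H \right)} = 95 + H$ ($j{\left(U,H \right)} = H + 95 = 95 + H$)
$\frac{d{\left(4,-85 \right)} + 7053}{-4145 + j{\left(8,-52 \right)}} = \frac{\left(- \frac{324}{-85} - \frac{16}{4}\right) + 7053}{-4145 + \left(95 - 52\right)} = \frac{\left(\left(-324\right) \left(- \frac{1}{85}\right) - 4\right) + 7053}{-4145 + 43} = \frac{\left(\frac{324}{85} - 4\right) + 7053}{-4102} = \left(- \frac{16}{85} + 7053\right) \left(- \frac{1}{4102}\right) = \frac{599489}{85} \left(- \frac{1}{4102}\right) = - \frac{599489}{348670}$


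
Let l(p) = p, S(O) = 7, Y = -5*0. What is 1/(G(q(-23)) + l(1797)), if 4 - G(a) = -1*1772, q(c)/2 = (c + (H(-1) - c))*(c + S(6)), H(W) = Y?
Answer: 1/3573 ≈ 0.00027988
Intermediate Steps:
Y = 0
H(W) = 0
q(c) = 0 (q(c) = 2*((c + (0 - c))*(c + 7)) = 2*((c - c)*(7 + c)) = 2*(0*(7 + c)) = 2*0 = 0)
G(a) = 1776 (G(a) = 4 - (-1)*1772 = 4 - 1*(-1772) = 4 + 1772 = 1776)
1/(G(q(-23)) + l(1797)) = 1/(1776 + 1797) = 1/3573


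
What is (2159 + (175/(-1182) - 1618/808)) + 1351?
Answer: 837548171/238764 ≈ 3507.8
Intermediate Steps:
(2159 + (175/(-1182) - 1618/808)) + 1351 = (2159 + (175*(-1/1182) - 1618*1/808)) + 1351 = (2159 + (-175/1182 - 809/404)) + 1351 = (2159 - 513469/238764) + 1351 = 514978007/238764 + 1351 = 837548171/238764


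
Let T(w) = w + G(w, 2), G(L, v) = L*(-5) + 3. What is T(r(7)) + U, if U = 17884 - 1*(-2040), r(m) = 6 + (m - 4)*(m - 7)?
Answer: 19903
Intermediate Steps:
r(m) = 6 + (-7 + m)*(-4 + m) (r(m) = 6 + (-4 + m)*(-7 + m) = 6 + (-7 + m)*(-4 + m))
G(L, v) = 3 - 5*L (G(L, v) = -5*L + 3 = 3 - 5*L)
U = 19924 (U = 17884 + 2040 = 19924)
T(w) = 3 - 4*w (T(w) = w + (3 - 5*w) = 3 - 4*w)
T(r(7)) + U = (3 - 4*(34 + 7**2 - 11*7)) + 19924 = (3 - 4*(34 + 49 - 77)) + 19924 = (3 - 4*6) + 19924 = (3 - 24) + 19924 = -21 + 19924 = 19903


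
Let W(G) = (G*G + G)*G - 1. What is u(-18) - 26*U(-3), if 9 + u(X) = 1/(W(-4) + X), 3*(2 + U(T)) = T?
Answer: 4622/67 ≈ 68.985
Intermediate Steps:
U(T) = -2 + T/3
W(G) = -1 + G*(G + G**2) (W(G) = (G**2 + G)*G - 1 = (G + G**2)*G - 1 = G*(G + G**2) - 1 = -1 + G*(G + G**2))
u(X) = -9 + 1/(-49 + X) (u(X) = -9 + 1/((-1 + (-4)**2 + (-4)**3) + X) = -9 + 1/((-1 + 16 - 64) + X) = -9 + 1/(-49 + X))
u(-18) - 26*U(-3) = (442 - 9*(-18))/(-49 - 18) - 26*(-2 + (1/3)*(-3)) = (442 + 162)/(-67) - 26*(-2 - 1) = -1/67*604 - 26*(-3) = -604/67 + 78 = 4622/67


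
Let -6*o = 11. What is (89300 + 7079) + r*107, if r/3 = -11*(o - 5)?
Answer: 241015/2 ≈ 1.2051e+5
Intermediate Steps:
o = -11/6 (o = -1/6*11 = -11/6 ≈ -1.8333)
r = 451/2 (r = 3*(-11*(-11/6 - 5)) = 3*(-11*(-41/6)) = 3*(451/6) = 451/2 ≈ 225.50)
(89300 + 7079) + r*107 = (89300 + 7079) + (451/2)*107 = 96379 + 48257/2 = 241015/2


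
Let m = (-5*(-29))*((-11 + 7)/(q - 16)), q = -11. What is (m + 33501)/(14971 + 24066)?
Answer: 905107/1053999 ≈ 0.85874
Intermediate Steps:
m = 580/27 (m = (-5*(-29))*((-11 + 7)/(-11 - 16)) = 145*(-4/(-27)) = 145*(-4*(-1/27)) = 145*(4/27) = 580/27 ≈ 21.481)
(m + 33501)/(14971 + 24066) = (580/27 + 33501)/(14971 + 24066) = (905107/27)/39037 = (905107/27)*(1/39037) = 905107/1053999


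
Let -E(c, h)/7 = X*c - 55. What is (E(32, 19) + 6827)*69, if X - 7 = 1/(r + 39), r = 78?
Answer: 15182852/39 ≈ 3.8930e+5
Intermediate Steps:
X = 820/117 (X = 7 + 1/(78 + 39) = 7 + 1/117 = 820/117 ≈ 7.0085)
E(c, h) = 385 - 5740*c/117 (E(c, h) = -7*(820*c/117 - 55) = -7*(-55 + 820*c/117) = 385 - 5740*c/117)
(E(32, 19) + 6827)*69 = ((385 - 5740/117*32) + 6827)*69 = ((385 - 183680/117) + 6827)*69 = (-138635/117 + 6827)*69 = (660124/117)*69 = 15182852/39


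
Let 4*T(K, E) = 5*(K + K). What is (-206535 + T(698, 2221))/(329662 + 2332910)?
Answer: -102395/1331286 ≈ -0.076914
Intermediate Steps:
T(K, E) = 5*K/2 (T(K, E) = (5*(K + K))/4 = (5*(2*K))/4 = (10*K)/4 = 5*K/2)
(-206535 + T(698, 2221))/(329662 + 2332910) = (-206535 + (5/2)*698)/(329662 + 2332910) = (-206535 + 1745)/2662572 = -204790*1/2662572 = -102395/1331286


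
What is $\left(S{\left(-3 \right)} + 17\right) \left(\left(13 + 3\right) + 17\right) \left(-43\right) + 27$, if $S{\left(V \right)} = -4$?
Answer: $-18420$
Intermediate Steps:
$\left(S{\left(-3 \right)} + 17\right) \left(\left(13 + 3\right) + 17\right) \left(-43\right) + 27 = \left(-4 + 17\right) \left(\left(13 + 3\right) + 17\right) \left(-43\right) + 27 = 13 \left(16 + 17\right) \left(-43\right) + 27 = 13 \cdot 33 \left(-43\right) + 27 = 429 \left(-43\right) + 27 = -18447 + 27 = -18420$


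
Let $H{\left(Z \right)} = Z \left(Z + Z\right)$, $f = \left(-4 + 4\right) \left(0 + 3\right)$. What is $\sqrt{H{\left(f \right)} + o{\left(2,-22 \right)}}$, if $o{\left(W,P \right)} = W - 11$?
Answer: $3 i \approx 3.0 i$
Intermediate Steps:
$o{\left(W,P \right)} = -11 + W$
$f = 0$ ($f = 0 \cdot 3 = 0$)
$H{\left(Z \right)} = 2 Z^{2}$ ($H{\left(Z \right)} = Z 2 Z = 2 Z^{2}$)
$\sqrt{H{\left(f \right)} + o{\left(2,-22 \right)}} = \sqrt{2 \cdot 0^{2} + \left(-11 + 2\right)} = \sqrt{2 \cdot 0 - 9} = \sqrt{0 - 9} = \sqrt{-9} = 3 i$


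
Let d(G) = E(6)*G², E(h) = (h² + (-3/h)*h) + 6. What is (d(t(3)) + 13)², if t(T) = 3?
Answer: 132496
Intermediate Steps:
E(h) = 3 + h² (E(h) = (h² - 3) + 6 = (-3 + h²) + 6 = 3 + h²)
d(G) = 39*G² (d(G) = (3 + 6²)*G² = (3 + 36)*G² = 39*G²)
(d(t(3)) + 13)² = (39*3² + 13)² = (39*9 + 13)² = (351 + 13)² = 364² = 132496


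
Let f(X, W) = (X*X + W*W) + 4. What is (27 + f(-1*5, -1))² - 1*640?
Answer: 2609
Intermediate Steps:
f(X, W) = 4 + W² + X² (f(X, W) = (X² + W²) + 4 = (W² + X²) + 4 = 4 + W² + X²)
(27 + f(-1*5, -1))² - 1*640 = (27 + (4 + (-1)² + (-1*5)²))² - 1*640 = (27 + (4 + 1 + (-5)²))² - 640 = (27 + (4 + 1 + 25))² - 640 = (27 + 30)² - 640 = 57² - 640 = 3249 - 640 = 2609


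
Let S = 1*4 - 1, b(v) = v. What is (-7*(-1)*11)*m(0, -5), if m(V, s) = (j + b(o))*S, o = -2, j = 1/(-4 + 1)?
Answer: -539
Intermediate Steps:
j = -1/3 (j = 1/(-3) = -1/3 ≈ -0.33333)
S = 3 (S = 4 - 1 = 3)
m(V, s) = -7 (m(V, s) = (-1/3 - 2)*3 = -7/3*3 = -7)
(-7*(-1)*11)*m(0, -5) = (-7*(-1)*11)*(-7) = (7*11)*(-7) = 77*(-7) = -539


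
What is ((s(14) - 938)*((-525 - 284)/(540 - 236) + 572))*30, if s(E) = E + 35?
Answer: -2308008465/152 ≈ -1.5184e+7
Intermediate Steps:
s(E) = 35 + E
((s(14) - 938)*((-525 - 284)/(540 - 236) + 572))*30 = (((35 + 14) - 938)*((-525 - 284)/(540 - 236) + 572))*30 = ((49 - 938)*(-809/304 + 572))*30 = -889*(-809*1/304 + 572)*30 = -889*(-809/304 + 572)*30 = -889*173079/304*30 = -153867231/304*30 = -2308008465/152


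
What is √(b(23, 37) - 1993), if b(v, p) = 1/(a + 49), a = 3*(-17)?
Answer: 3*I*√886/2 ≈ 44.649*I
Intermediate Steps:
a = -51
b(v, p) = -½ (b(v, p) = 1/(-51 + 49) = 1/(-2) = -½)
√(b(23, 37) - 1993) = √(-½ - 1993) = √(-3987/2) = 3*I*√886/2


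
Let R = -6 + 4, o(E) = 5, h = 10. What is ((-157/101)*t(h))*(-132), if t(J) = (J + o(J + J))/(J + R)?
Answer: 77715/202 ≈ 384.73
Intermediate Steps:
R = -2
t(J) = (5 + J)/(-2 + J) (t(J) = (J + 5)/(J - 2) = (5 + J)/(-2 + J))
((-157/101)*t(h))*(-132) = ((-157/101)*((5 + 10)/(-2 + 10)))*(-132) = ((-157*1/101)*(15/8))*(-132) = -157*15/808*(-132) = -157/101*15/8*(-132) = -2355/808*(-132) = 77715/202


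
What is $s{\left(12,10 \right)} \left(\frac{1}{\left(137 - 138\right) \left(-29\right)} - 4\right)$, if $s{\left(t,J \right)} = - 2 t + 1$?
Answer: $\frac{2645}{29} \approx 91.207$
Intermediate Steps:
$s{\left(t,J \right)} = 1 - 2 t$
$s{\left(12,10 \right)} \left(\frac{1}{\left(137 - 138\right) \left(-29\right)} - 4\right) = \left(1 - 24\right) \left(\frac{1}{\left(137 - 138\right) \left(-29\right)} - 4\right) = \left(1 - 24\right) \left(\frac{1}{-1} \left(- \frac{1}{29}\right) - 4\right) = - 23 \left(\left(-1\right) \left(- \frac{1}{29}\right) - 4\right) = - 23 \left(\frac{1}{29} - 4\right) = \left(-23\right) \left(- \frac{115}{29}\right) = \frac{2645}{29}$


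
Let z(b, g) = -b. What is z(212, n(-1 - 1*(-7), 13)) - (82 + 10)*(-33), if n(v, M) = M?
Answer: 2824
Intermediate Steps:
z(212, n(-1 - 1*(-7), 13)) - (82 + 10)*(-33) = -1*212 - (82 + 10)*(-33) = -212 - 92*(-33) = -212 - 1*(-3036) = -212 + 3036 = 2824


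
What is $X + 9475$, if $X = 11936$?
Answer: $21411$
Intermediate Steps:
$X + 9475 = 11936 + 9475 = 21411$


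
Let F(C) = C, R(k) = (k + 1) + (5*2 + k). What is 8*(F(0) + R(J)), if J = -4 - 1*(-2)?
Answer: 56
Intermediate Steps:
J = -2 (J = -4 + 2 = -2)
R(k) = 11 + 2*k (R(k) = (1 + k) + (10 + k) = 11 + 2*k)
8*(F(0) + R(J)) = 8*(0 + (11 + 2*(-2))) = 8*(0 + (11 - 4)) = 8*(0 + 7) = 8*7 = 56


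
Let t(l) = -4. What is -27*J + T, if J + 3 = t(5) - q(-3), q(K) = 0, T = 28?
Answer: 217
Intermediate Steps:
J = -7 (J = -3 + (-4 - 1*0) = -3 + (-4 + 0) = -3 - 4 = -7)
-27*J + T = -27*(-7) + 28 = 189 + 28 = 217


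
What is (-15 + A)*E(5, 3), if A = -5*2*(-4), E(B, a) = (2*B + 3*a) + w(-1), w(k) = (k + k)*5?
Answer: 225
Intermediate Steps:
w(k) = 10*k (w(k) = (2*k)*5 = 10*k)
E(B, a) = -10 + 2*B + 3*a (E(B, a) = (2*B + 3*a) + 10*(-1) = (2*B + 3*a) - 10 = -10 + 2*B + 3*a)
A = 40 (A = -10*(-4) = 40)
(-15 + A)*E(5, 3) = (-15 + 40)*(-10 + 2*5 + 3*3) = 25*(-10 + 10 + 9) = 25*9 = 225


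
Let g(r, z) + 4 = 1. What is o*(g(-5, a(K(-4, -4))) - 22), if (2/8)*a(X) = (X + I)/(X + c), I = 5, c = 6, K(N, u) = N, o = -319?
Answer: 7975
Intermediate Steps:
a(X) = 4*(5 + X)/(6 + X) (a(X) = 4*((X + 5)/(X + 6)) = 4*((5 + X)/(6 + X)) = 4*(5 + X)/(6 + X))
g(r, z) = -3 (g(r, z) = -4 + 1 = -3)
o*(g(-5, a(K(-4, -4))) - 22) = -319*(-3 - 22) = -319*(-25) = 7975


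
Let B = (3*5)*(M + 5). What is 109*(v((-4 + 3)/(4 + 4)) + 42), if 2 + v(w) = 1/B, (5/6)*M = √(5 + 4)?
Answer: 562549/129 ≈ 4360.8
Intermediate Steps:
M = 18/5 (M = 6*√(5 + 4)/5 = 6*√9/5 = (6/5)*3 = 18/5 ≈ 3.6000)
B = 129 (B = (3*5)*(18/5 + 5) = 15*(43/5) = 129)
v(w) = -257/129 (v(w) = -2 + 1/129 = -257/129)
109*(v((-4 + 3)/(4 + 4)) + 42) = 109*(-257/129 + 42) = 109*(5161/129) = 562549/129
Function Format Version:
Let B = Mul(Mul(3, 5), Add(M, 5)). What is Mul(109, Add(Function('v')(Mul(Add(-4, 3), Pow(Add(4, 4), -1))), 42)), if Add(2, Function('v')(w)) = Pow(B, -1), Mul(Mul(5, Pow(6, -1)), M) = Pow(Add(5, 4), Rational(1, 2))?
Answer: Rational(562549, 129) ≈ 4360.8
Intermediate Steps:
M = Rational(18, 5) (M = Mul(Rational(6, 5), Pow(Add(5, 4), Rational(1, 2))) = Mul(Rational(6, 5), Pow(9, Rational(1, 2))) = Mul(Rational(6, 5), 3) = Rational(18, 5) ≈ 3.6000)
B = 129 (B = Mul(Mul(3, 5), Add(Rational(18, 5), 5)) = Mul(15, Rational(43, 5)) = 129)
Function('v')(w) = Rational(-257, 129) (Function('v')(w) = Add(-2, Pow(129, -1)) = Add(-2, Rational(1, 129)) = Rational(-257, 129))
Mul(109, Add(Function('v')(Mul(Add(-4, 3), Pow(Add(4, 4), -1))), 42)) = Mul(109, Add(Rational(-257, 129), 42)) = Mul(109, Rational(5161, 129)) = Rational(562549, 129)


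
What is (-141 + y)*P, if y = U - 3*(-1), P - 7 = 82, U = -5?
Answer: -12727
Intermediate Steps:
P = 89 (P = 7 + 82 = 89)
y = -2 (y = -5 - 3*(-1) = -5 + 3 = -2)
(-141 + y)*P = (-141 - 2)*89 = -143*89 = -12727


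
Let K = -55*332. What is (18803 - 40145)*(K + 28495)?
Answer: -218435370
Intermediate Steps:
K = -18260
(18803 - 40145)*(K + 28495) = (18803 - 40145)*(-18260 + 28495) = -21342*10235 = -218435370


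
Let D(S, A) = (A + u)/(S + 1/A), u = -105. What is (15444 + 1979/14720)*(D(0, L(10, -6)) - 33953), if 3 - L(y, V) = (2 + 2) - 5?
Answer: -7810639950263/14720 ≈ -5.3061e+8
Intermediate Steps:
L(y, V) = 4 (L(y, V) = 3 - ((2 + 2) - 5) = 3 - (4 - 5) = 3 - 1*(-1) = 3 + 1 = 4)
D(S, A) = (-105 + A)/(S + 1/A) (D(S, A) = (A - 105)/(S + 1/A) = (-105 + A)/(S + 1/A))
(15444 + 1979/14720)*(D(0, L(10, -6)) - 33953) = (15444 + 1979/14720)*(4*(-105 + 4)/(1 + 4*0) - 33953) = (15444 + 1979*(1/14720))*(4*(-101)/(1 + 0) - 33953) = (15444 + 1979/14720)*(4*(-101)/1 - 33953) = 227337659*(4*1*(-101) - 33953)/14720 = 227337659*(-404 - 33953)/14720 = (227337659/14720)*(-34357) = -7810639950263/14720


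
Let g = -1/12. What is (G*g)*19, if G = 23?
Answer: -437/12 ≈ -36.417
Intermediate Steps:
g = -1/12 (g = -1*1/12 = -1/12 ≈ -0.083333)
(G*g)*19 = (23*(-1/12))*19 = -23/12*19 = -437/12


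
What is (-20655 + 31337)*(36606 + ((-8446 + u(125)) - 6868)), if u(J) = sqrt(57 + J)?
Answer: 227441144 + 10682*sqrt(182) ≈ 2.2759e+8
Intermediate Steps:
(-20655 + 31337)*(36606 + ((-8446 + u(125)) - 6868)) = (-20655 + 31337)*(36606 + ((-8446 + sqrt(57 + 125)) - 6868)) = 10682*(36606 + ((-8446 + sqrt(182)) - 6868)) = 10682*(36606 + (-15314 + sqrt(182))) = 10682*(21292 + sqrt(182)) = 227441144 + 10682*sqrt(182)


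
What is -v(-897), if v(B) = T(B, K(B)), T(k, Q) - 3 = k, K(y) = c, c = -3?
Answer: 894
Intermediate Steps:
K(y) = -3
T(k, Q) = 3 + k
v(B) = 3 + B
-v(-897) = -(3 - 897) = -1*(-894) = 894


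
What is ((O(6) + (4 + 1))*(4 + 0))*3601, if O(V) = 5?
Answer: 144040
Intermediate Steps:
((O(6) + (4 + 1))*(4 + 0))*3601 = ((5 + (4 + 1))*(4 + 0))*3601 = ((5 + 5)*4)*3601 = (10*4)*3601 = 40*3601 = 144040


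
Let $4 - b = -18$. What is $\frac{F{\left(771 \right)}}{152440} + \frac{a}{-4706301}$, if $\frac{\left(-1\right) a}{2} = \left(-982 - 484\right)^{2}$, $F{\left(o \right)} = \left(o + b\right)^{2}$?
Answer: $\frac{3614787358829}{717428524440} \approx 5.0385$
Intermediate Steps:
$b = 22$ ($b = 4 - -18 = 4 + 18 = 22$)
$F{\left(o \right)} = \left(22 + o\right)^{2}$ ($F{\left(o \right)} = \left(o + 22\right)^{2} = \left(22 + o\right)^{2}$)
$a = -4298312$ ($a = - 2 \left(-982 - 484\right)^{2} = - 2 \left(-1466\right)^{2} = \left(-2\right) 2149156 = -4298312$)
$\frac{F{\left(771 \right)}}{152440} + \frac{a}{-4706301} = \frac{\left(22 + 771\right)^{2}}{152440} - \frac{4298312}{-4706301} = 793^{2} \cdot \frac{1}{152440} - - \frac{4298312}{4706301} = 628849 \cdot \frac{1}{152440} + \frac{4298312}{4706301} = \frac{628849}{152440} + \frac{4298312}{4706301} = \frac{3614787358829}{717428524440}$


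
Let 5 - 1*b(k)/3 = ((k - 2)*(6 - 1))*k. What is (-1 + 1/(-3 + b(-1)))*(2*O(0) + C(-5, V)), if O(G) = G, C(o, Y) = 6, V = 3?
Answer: -68/11 ≈ -6.1818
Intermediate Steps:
b(k) = 15 - 3*k*(-10 + 5*k) (b(k) = 15 - 3*(k - 2)*(6 - 1)*k = 15 - 3*(-2 + k)*5*k = 15 - 3*(-10 + 5*k)*k = 15 - 3*k*(-10 + 5*k))
(-1 + 1/(-3 + b(-1)))*(2*O(0) + C(-5, V)) = (-1 + 1/(-3 + (15 - 15*(-1)² + 30*(-1))))*(2*0 + 6) = (-1 + 1/(-3 + (15 - 15*1 - 30)))*(0 + 6) = (-1 + 1/(-3 + (15 - 15 - 30)))*6 = (-1 + 1/(-3 - 30))*6 = (-1 + 1/(-33))*6 = (-1 - 1/33)*6 = -34/33*6 = -68/11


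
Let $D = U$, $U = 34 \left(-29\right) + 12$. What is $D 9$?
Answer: $-8766$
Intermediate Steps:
$U = -974$ ($U = -986 + 12 = -974$)
$D = -974$
$D 9 = \left(-974\right) 9 = -8766$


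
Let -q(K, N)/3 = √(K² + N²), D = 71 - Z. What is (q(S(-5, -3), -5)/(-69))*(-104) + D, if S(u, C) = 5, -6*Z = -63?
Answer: 121/2 - 520*√2/23 ≈ 28.526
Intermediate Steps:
Z = 21/2 (Z = -⅙*(-63) = 21/2 ≈ 10.500)
D = 121/2 (D = 71 - 1*21/2 = 71 - 21/2 = 121/2 ≈ 60.500)
q(K, N) = -3*√(K² + N²)
(q(S(-5, -3), -5)/(-69))*(-104) + D = (-3*√(5² + (-5)²)/(-69))*(-104) + 121/2 = (-3*√(25 + 25)*(-1/69))*(-104) + 121/2 = (-15*√2*(-1/69))*(-104) + 121/2 = (5*√2/23)*(-104) + 121/2 = -520*√2/23 + 121/2 = 121/2 - 520*√2/23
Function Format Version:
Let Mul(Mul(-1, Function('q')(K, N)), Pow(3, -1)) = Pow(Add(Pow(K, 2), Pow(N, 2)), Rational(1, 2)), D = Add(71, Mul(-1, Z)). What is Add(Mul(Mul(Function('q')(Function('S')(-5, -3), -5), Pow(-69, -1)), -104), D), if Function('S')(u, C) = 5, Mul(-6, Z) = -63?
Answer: Add(Rational(121, 2), Mul(Rational(-520, 23), Pow(2, Rational(1, 2)))) ≈ 28.526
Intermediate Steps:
Z = Rational(21, 2) (Z = Mul(Rational(-1, 6), -63) = Rational(21, 2) ≈ 10.500)
D = Rational(121, 2) (D = Add(71, Mul(-1, Rational(21, 2))) = Add(71, Rational(-21, 2)) = Rational(121, 2) ≈ 60.500)
Function('q')(K, N) = Mul(-3, Pow(Add(Pow(K, 2), Pow(N, 2)), Rational(1, 2)))
Add(Mul(Mul(Function('q')(Function('S')(-5, -3), -5), Pow(-69, -1)), -104), D) = Add(Mul(Mul(Mul(-3, Pow(Add(Pow(5, 2), Pow(-5, 2)), Rational(1, 2))), Pow(-69, -1)), -104), Rational(121, 2)) = Add(Mul(Mul(Mul(-3, Pow(Add(25, 25), Rational(1, 2))), Rational(-1, 69)), -104), Rational(121, 2)) = Add(Mul(Mul(Mul(-3, Pow(50, Rational(1, 2))), Rational(-1, 69)), -104), Rational(121, 2)) = Add(Mul(Mul(Mul(-3, Mul(5, Pow(2, Rational(1, 2)))), Rational(-1, 69)), -104), Rational(121, 2)) = Add(Mul(Mul(Mul(-15, Pow(2, Rational(1, 2))), Rational(-1, 69)), -104), Rational(121, 2)) = Add(Mul(Mul(Rational(5, 23), Pow(2, Rational(1, 2))), -104), Rational(121, 2)) = Add(Mul(Rational(-520, 23), Pow(2, Rational(1, 2))), Rational(121, 2)) = Add(Rational(121, 2), Mul(Rational(-520, 23), Pow(2, Rational(1, 2))))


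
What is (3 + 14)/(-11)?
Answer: -17/11 ≈ -1.5455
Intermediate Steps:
(3 + 14)/(-11) = 17*(-1/11) = -17/11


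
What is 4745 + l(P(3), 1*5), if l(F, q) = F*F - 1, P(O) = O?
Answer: 4753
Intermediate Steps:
l(F, q) = -1 + F**2 (l(F, q) = F**2 - 1 = -1 + F**2)
4745 + l(P(3), 1*5) = 4745 + (-1 + 3**2) = 4745 + (-1 + 9) = 4745 + 8 = 4753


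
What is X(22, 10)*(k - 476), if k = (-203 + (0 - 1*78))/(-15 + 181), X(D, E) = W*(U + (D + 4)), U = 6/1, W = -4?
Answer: 5075008/83 ≈ 61145.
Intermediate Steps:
U = 6 (U = 6*1 = 6)
X(D, E) = -40 - 4*D (X(D, E) = -4*(6 + (D + 4)) = -4*(6 + (4 + D)) = -4*(10 + D) = -40 - 4*D)
k = -281/166 (k = (-203 + (0 - 78))/166 = (-203 - 78)*(1/166) = -281*1/166 = -281/166 ≈ -1.6928)
X(22, 10)*(k - 476) = (-40 - 4*22)*(-281/166 - 476) = (-40 - 88)*(-79297/166) = -128*(-79297/166) = 5075008/83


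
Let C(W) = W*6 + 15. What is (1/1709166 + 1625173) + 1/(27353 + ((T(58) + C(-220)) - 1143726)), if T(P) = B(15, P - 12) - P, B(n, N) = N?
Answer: 776149205774264986/477579436635 ≈ 1.6252e+6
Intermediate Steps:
C(W) = 15 + 6*W (C(W) = 6*W + 15 = 15 + 6*W)
T(P) = -12 (T(P) = (P - 12) - P = (-12 + P) - P = -12)
(1/1709166 + 1625173) + 1/(27353 + ((T(58) + C(-220)) - 1143726)) = (1/1709166 + 1625173) + 1/(27353 + ((-12 + (15 + 6*(-220))) - 1143726)) = (1/1709166 + 1625173) + 1/(27353 + ((-12 + (15 - 1320)) - 1143726)) = 2777690435719/1709166 + 1/(27353 + ((-12 - 1305) - 1143726)) = 2777690435719/1709166 + 1/(27353 + (-1317 - 1143726)) = 2777690435719/1709166 + 1/(27353 - 1145043) = 2777690435719/1709166 + 1/(-1117690) = 2777690435719/1709166 - 1/1117690 = 776149205774264986/477579436635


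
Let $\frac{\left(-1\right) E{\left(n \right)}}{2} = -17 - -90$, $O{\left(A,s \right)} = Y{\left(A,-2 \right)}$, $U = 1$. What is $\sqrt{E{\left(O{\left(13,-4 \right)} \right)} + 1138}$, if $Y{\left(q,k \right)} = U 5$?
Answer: $4 \sqrt{62} \approx 31.496$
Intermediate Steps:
$Y{\left(q,k \right)} = 5$ ($Y{\left(q,k \right)} = 1 \cdot 5 = 5$)
$O{\left(A,s \right)} = 5$
$E{\left(n \right)} = -146$ ($E{\left(n \right)} = - 2 \left(-17 - -90\right) = - 2 \left(-17 + 90\right) = \left(-2\right) 73 = -146$)
$\sqrt{E{\left(O{\left(13,-4 \right)} \right)} + 1138} = \sqrt{-146 + 1138} = \sqrt{992} = 4 \sqrt{62}$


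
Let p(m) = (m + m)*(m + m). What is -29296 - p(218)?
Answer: -219392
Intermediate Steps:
p(m) = 4*m**2 (p(m) = (2*m)*(2*m) = 4*m**2)
-29296 - p(218) = -29296 - 4*218**2 = -29296 - 4*47524 = -29296 - 1*190096 = -29296 - 190096 = -219392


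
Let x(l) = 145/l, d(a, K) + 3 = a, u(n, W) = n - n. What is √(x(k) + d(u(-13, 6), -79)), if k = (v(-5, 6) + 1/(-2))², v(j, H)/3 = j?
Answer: 7*I*√47/31 ≈ 1.5481*I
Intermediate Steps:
u(n, W) = 0
v(j, H) = 3*j
d(a, K) = -3 + a
k = 961/4 (k = (3*(-5) + 1/(-2))² = (-15 + 1*(-½))² = (-15 - ½)² = (-31/2)² = 961/4 ≈ 240.25)
√(x(k) + d(u(-13, 6), -79)) = √(145/(961/4) + (-3 + 0)) = √(145*(4/961) - 3) = √(580/961 - 3) = √(-2303/961) = 7*I*√47/31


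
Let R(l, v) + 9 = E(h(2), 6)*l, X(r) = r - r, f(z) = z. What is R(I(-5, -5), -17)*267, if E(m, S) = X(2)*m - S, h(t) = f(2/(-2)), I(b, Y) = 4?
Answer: -8811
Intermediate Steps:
X(r) = 0
h(t) = -1 (h(t) = 2/(-2) = 2*(-½) = -1)
E(m, S) = -S (E(m, S) = 0*m - S = 0 - S = -S)
R(l, v) = -9 - 6*l (R(l, v) = -9 + (-1*6)*l = -9 - 6*l)
R(I(-5, -5), -17)*267 = (-9 - 6*4)*267 = (-9 - 24)*267 = -33*267 = -8811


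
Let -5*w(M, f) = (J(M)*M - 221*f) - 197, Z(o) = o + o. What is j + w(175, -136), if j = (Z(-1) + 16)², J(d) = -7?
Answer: -27654/5 ≈ -5530.8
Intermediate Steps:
Z(o) = 2*o
w(M, f) = 197/5 + 7*M/5 + 221*f/5 (w(M, f) = -((-7*M - 221*f) - 197)/5 = -((-221*f - 7*M) - 197)/5 = -(-197 - 221*f - 7*M)/5 = 197/5 + 7*M/5 + 221*f/5)
j = 196 (j = (2*(-1) + 16)² = (-2 + 16)² = 14² = 196)
j + w(175, -136) = 196 + (197/5 + (7/5)*175 + (221/5)*(-136)) = 196 + (197/5 + 245 - 30056/5) = 196 - 28634/5 = -27654/5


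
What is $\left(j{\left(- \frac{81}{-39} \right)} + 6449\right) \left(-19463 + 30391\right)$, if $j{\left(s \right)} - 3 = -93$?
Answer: $69491152$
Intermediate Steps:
$j{\left(s \right)} = -90$ ($j{\left(s \right)} = 3 - 93 = -90$)
$\left(j{\left(- \frac{81}{-39} \right)} + 6449\right) \left(-19463 + 30391\right) = \left(-90 + 6449\right) \left(-19463 + 30391\right) = 6359 \cdot 10928 = 69491152$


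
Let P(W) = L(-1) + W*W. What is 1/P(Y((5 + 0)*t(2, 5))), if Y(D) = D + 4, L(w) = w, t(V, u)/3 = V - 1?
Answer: 1/360 ≈ 0.0027778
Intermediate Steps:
t(V, u) = -3 + 3*V (t(V, u) = 3*(V - 1) = 3*(-1 + V) = -3 + 3*V)
Y(D) = 4 + D
P(W) = -1 + W² (P(W) = -1 + W*W = -1 + W²)
1/P(Y((5 + 0)*t(2, 5))) = 1/(-1 + (4 + (5 + 0)*(-3 + 3*2))²) = 1/(-1 + (4 + 5*(-3 + 6))²) = 1/(-1 + (4 + 5*3)²) = 1/(-1 + (4 + 15)²) = 1/(-1 + 19²) = 1/(-1 + 361) = 1/360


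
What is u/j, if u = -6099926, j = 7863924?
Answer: -3049963/3931962 ≈ -0.77568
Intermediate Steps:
u/j = -6099926/7863924 = -6099926*1/7863924 = -3049963/3931962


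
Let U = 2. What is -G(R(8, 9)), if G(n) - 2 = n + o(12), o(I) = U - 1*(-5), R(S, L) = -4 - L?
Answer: 4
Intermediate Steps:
o(I) = 7 (o(I) = 2 - 1*(-5) = 2 + 5 = 7)
G(n) = 9 + n (G(n) = 2 + (n + 7) = 2 + (7 + n) = 9 + n)
-G(R(8, 9)) = -(9 + (-4 - 1*9)) = -(9 + (-4 - 9)) = -(9 - 13) = -1*(-4) = 4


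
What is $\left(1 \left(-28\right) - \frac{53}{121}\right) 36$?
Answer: $- \frac{123876}{121} \approx -1023.8$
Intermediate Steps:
$\left(1 \left(-28\right) - \frac{53}{121}\right) 36 = \left(-28 - \frac{53}{121}\right) 36 = \left(- \frac{3441}{121}\right) 36 = - \frac{123876}{121}$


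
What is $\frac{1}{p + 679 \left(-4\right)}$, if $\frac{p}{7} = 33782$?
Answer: $\frac{1}{233758} \approx 4.2779 \cdot 10^{-6}$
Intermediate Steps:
$p = 236474$ ($p = 7 \cdot 33782 = 236474$)
$\frac{1}{p + 679 \left(-4\right)} = \frac{1}{236474 + 679 \left(-4\right)} = \frac{1}{236474 - 2716} = \frac{1}{233758}$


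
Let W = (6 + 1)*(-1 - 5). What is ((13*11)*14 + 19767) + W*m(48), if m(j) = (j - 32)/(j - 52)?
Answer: 21937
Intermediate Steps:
m(j) = (-32 + j)/(-52 + j)
W = -42 (W = 7*(-6) = -42)
((13*11)*14 + 19767) + W*m(48) = ((13*11)*14 + 19767) - 42*(-32 + 48)/(-52 + 48) = (143*14 + 19767) - 42*16/(-4) = (2002 + 19767) - (-21)*16/2 = 21769 - 42*(-4) = 21769 + 168 = 21937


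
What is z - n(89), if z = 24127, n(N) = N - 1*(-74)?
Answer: 23964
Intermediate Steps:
n(N) = 74 + N (n(N) = N + 74 = 74 + N)
z - n(89) = 24127 - (74 + 89) = 24127 - 1*163 = 24127 - 163 = 23964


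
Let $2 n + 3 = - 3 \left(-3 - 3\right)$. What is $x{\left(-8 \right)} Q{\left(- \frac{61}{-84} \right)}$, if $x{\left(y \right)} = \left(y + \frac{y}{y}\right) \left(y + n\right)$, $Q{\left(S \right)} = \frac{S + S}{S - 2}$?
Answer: $- \frac{427}{107} \approx -3.9907$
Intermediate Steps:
$n = \frac{15}{2}$ ($n = - \frac{3}{2} + \frac{\left(-3\right) \left(-3 - 3\right)}{2} = - \frac{3}{2} + \frac{\left(-3\right) \left(-6\right)}{2} = - \frac{3}{2} + \frac{1}{2} \cdot 18 = - \frac{3}{2} + 9 = \frac{15}{2} \approx 7.5$)
$Q{\left(S \right)} = \frac{2 S}{-2 + S}$
$x{\left(y \right)} = \left(1 + y\right) \left(\frac{15}{2} + y\right)$ ($x{\left(y \right)} = \left(y + \frac{y}{y}\right) \left(y + \frac{15}{2}\right) = \left(y + 1\right) \left(\frac{15}{2} + y\right) = \left(1 + y\right) \left(\frac{15}{2} + y\right)$)
$x{\left(-8 \right)} Q{\left(- \frac{61}{-84} \right)} = \left(\frac{15}{2} + \left(-8\right)^{2} + \frac{17}{2} \left(-8\right)\right) \frac{2 \left(- \frac{61}{-84}\right)}{-2 - \frac{61}{-84}} = \left(\frac{15}{2} + 64 - 68\right) \frac{2 \left(\left(-61\right) \left(- \frac{1}{84}\right)\right)}{-2 - - \frac{61}{84}} = \frac{7 \cdot 2 \cdot \frac{61}{84} \frac{1}{-2 + \frac{61}{84}}}{2} = \frac{7 \cdot 2 \cdot \frac{61}{84} \frac{1}{- \frac{107}{84}}}{2} = \frac{7 \cdot 2 \cdot \frac{61}{84} \left(- \frac{84}{107}\right)}{2} = \frac{7}{2} \left(- \frac{122}{107}\right) = - \frac{427}{107}$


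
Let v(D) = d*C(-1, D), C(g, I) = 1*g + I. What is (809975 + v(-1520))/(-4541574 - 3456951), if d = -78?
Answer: -928613/7998525 ≈ -0.11610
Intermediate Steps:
C(g, I) = I + g (C(g, I) = g + I = I + g)
v(D) = 78 - 78*D (v(D) = -78*(D - 1) = -78*(-1 + D) = 78 - 78*D)
(809975 + v(-1520))/(-4541574 - 3456951) = (809975 + (78 - 78*(-1520)))/(-4541574 - 3456951) = (809975 + (78 + 118560))/(-7998525) = (809975 + 118638)*(-1/7998525) = 928613*(-1/7998525) = -928613/7998525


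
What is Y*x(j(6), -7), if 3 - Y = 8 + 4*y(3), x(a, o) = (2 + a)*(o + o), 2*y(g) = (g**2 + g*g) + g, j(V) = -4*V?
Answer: -14476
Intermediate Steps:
y(g) = g**2 + g/2 (y(g) = ((g**2 + g*g) + g)/2 = ((g**2 + g**2) + g)/2 = (2*g**2 + g)/2 = (g + 2*g**2)/2 = g**2 + g/2)
x(a, o) = 2*o*(2 + a) (x(a, o) = (2 + a)*(2*o) = 2*o*(2 + a))
Y = -47 (Y = 3 - (8 + 4*(3*(1/2 + 3))) = 3 - (8 + 4*(3*(7/2))) = 3 - (8 + 4*(21/2)) = 3 - (8 + 42) = 3 - 1*50 = 3 - 50 = -47)
Y*x(j(6), -7) = -94*(-7)*(2 - 4*6) = -94*(-7)*(2 - 24) = -94*(-7)*(-22) = -47*308 = -14476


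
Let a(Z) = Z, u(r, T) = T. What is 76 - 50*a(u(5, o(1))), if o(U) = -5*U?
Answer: 326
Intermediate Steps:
76 - 50*a(u(5, o(1))) = 76 - (-250) = 76 - 50*(-5) = 76 + 250 = 326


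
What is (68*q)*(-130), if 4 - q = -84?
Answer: -777920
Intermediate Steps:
q = 88 (q = 4 - 1*(-84) = 4 + 84 = 88)
(68*q)*(-130) = (68*88)*(-130) = 5984*(-130) = -777920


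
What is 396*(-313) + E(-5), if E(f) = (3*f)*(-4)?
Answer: -123888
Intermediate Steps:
E(f) = -12*f
396*(-313) + E(-5) = 396*(-313) - 12*(-5) = -123948 + 60 = -123888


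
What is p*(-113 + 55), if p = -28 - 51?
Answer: 4582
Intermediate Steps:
p = -79
p*(-113 + 55) = -79*(-113 + 55) = -79*(-58) = 4582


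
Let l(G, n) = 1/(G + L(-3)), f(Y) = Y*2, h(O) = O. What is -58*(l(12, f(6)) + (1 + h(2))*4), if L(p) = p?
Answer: -6322/9 ≈ -702.44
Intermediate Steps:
f(Y) = 2*Y
l(G, n) = 1/(-3 + G) (l(G, n) = 1/(G - 3) = 1/(-3 + G))
-58*(l(12, f(6)) + (1 + h(2))*4) = -58*(1/(-3 + 12) + (1 + 2)*4) = -58*(1/9 + 3*4) = -58*(1/9 + 12) = -58*109/9 = -6322/9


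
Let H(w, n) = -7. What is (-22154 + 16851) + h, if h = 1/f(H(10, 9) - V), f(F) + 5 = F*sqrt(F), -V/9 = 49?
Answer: -433501578132/81746479 + 434*sqrt(434)/81746479 ≈ -5303.0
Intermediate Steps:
V = -441 (V = -9*49 = -441)
f(F) = -5 + F**(3/2) (f(F) = -5 + F*sqrt(F) = -5 + F**(3/2))
h = 1/(-5 + 434*sqrt(434)) (h = 1/(-5 + (-7 - 1*(-441))**(3/2)) = 1/(-5 + (-7 + 441)**(3/2)) = 1/(-5 + 434**(3/2)) = 1/(-5 + 434*sqrt(434)) ≈ 0.00011066)
(-22154 + 16851) + h = (-22154 + 16851) + (5/81746479 + 434*sqrt(434)/81746479) = -5303 + (5/81746479 + 434*sqrt(434)/81746479) = -433501578132/81746479 + 434*sqrt(434)/81746479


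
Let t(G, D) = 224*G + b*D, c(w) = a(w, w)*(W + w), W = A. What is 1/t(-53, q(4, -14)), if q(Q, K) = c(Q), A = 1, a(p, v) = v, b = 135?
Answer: -1/9172 ≈ -0.00010903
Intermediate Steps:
W = 1
c(w) = w*(1 + w)
q(Q, K) = Q*(1 + Q)
t(G, D) = 135*D + 224*G (t(G, D) = 224*G + 135*D = 135*D + 224*G)
1/t(-53, q(4, -14)) = 1/(135*(4*(1 + 4)) + 224*(-53)) = 1/(135*(4*5) - 11872) = 1/(135*20 - 11872) = 1/(2700 - 11872) = 1/(-9172) = -1/9172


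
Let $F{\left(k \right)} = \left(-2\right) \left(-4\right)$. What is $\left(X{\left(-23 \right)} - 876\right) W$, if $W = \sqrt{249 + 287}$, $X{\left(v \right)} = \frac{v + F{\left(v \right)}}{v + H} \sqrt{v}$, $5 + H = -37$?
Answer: $\frac{6 \sqrt{134} \left(-3796 + i \sqrt{23}\right)}{13} \approx -20281.0 + 25.623 i$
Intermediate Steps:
$H = -42$ ($H = -5 - 37 = -42$)
$F{\left(k \right)} = 8$
$X{\left(v \right)} = \frac{\sqrt{v} \left(8 + v\right)}{-42 + v}$ ($X{\left(v \right)} = \frac{v + 8}{v - 42} \sqrt{v} = \frac{8 + v}{-42 + v} \sqrt{v} = \frac{\sqrt{v} \left(8 + v\right)}{-42 + v}$)
$W = 2 \sqrt{134}$ ($W = \sqrt{536} = 2 \sqrt{134} \approx 23.152$)
$\left(X{\left(-23 \right)} - 876\right) W = \left(\frac{\sqrt{-23} \left(8 - 23\right)}{-42 - 23} - 876\right) 2 \sqrt{134} = \left(i \sqrt{23} \frac{1}{-65} \left(-15\right) - 876\right) 2 \sqrt{134} = \left(i \sqrt{23} \left(- \frac{1}{65}\right) \left(-15\right) - 876\right) 2 \sqrt{134} = \left(\frac{3 i \sqrt{23}}{13} - 876\right) 2 \sqrt{134} = \left(-876 + \frac{3 i \sqrt{23}}{13}\right) 2 \sqrt{134} = 2 \sqrt{134} \left(-876 + \frac{3 i \sqrt{23}}{13}\right)$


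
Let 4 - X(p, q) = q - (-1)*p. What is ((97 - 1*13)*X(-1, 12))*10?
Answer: -5880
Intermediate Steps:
X(p, q) = 4 - p - q (X(p, q) = 4 - (q - (-1)*p) = 4 - (q + p) = 4 - (p + q) = 4 + (-p - q) = 4 - p - q)
((97 - 1*13)*X(-1, 12))*10 = ((97 - 1*13)*(4 - 1*(-1) - 1*12))*10 = ((97 - 13)*(4 + 1 - 12))*10 = (84*(-7))*10 = -588*10 = -5880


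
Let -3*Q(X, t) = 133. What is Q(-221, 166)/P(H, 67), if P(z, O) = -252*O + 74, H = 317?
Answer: 133/50430 ≈ 0.0026373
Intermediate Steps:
Q(X, t) = -133/3 (Q(X, t) = -1/3*133 = -133/3)
P(z, O) = 74 - 252*O
Q(-221, 166)/P(H, 67) = -133/(3*(74 - 252*67)) = -133/(3*(74 - 16884)) = -133/3/(-16810) = -133/3*(-1/16810) = 133/50430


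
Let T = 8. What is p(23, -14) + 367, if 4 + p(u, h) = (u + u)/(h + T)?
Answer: 1066/3 ≈ 355.33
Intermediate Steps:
p(u, h) = -4 + 2*u/(8 + h) (p(u, h) = -4 + (u + u)/(h + 8) = -4 + (2*u)/(8 + h) = -4 + 2*u/(8 + h))
p(23, -14) + 367 = 2*(-16 + 23 - 2*(-14))/(8 - 14) + 367 = 2*(-16 + 23 + 28)/(-6) + 367 = 2*(-⅙)*35 + 367 = -35/3 + 367 = 1066/3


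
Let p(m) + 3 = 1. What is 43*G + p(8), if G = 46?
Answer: 1976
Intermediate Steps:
p(m) = -2 (p(m) = -3 + 1 = -2)
43*G + p(8) = 43*46 - 2 = 1978 - 2 = 1976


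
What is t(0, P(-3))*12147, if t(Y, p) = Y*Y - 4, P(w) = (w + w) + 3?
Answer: -48588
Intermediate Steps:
P(w) = 3 + 2*w (P(w) = 2*w + 3 = 3 + 2*w)
t(Y, p) = -4 + Y² (t(Y, p) = Y² - 4 = -4 + Y²)
t(0, P(-3))*12147 = (-4 + 0²)*12147 = (-4 + 0)*12147 = -4*12147 = -48588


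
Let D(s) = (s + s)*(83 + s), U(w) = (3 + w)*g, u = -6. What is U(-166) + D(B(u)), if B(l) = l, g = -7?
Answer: 217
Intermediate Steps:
U(w) = -21 - 7*w (U(w) = (3 + w)*(-7) = -21 - 7*w)
D(s) = 2*s*(83 + s) (D(s) = (2*s)*(83 + s) = 2*s*(83 + s))
U(-166) + D(B(u)) = (-21 - 7*(-166)) + 2*(-6)*(83 - 6) = (-21 + 1162) + 2*(-6)*77 = 1141 - 924 = 217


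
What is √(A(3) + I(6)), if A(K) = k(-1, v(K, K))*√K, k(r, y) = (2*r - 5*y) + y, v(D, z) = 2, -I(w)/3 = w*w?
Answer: √(-108 - 10*√3) ≈ 11.195*I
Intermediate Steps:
I(w) = -3*w² (I(w) = -3*w*w = -3*w²)
k(r, y) = -4*y + 2*r (k(r, y) = (-5*y + 2*r) + y = -4*y + 2*r)
A(K) = -10*√K (A(K) = (-4*2 + 2*(-1))*√K = (-8 - 2)*√K = -10*√K)
√(A(3) + I(6)) = √(-10*√3 - 3*6²) = √(-10*√3 - 3*36) = √(-10*√3 - 108) = √(-108 - 10*√3)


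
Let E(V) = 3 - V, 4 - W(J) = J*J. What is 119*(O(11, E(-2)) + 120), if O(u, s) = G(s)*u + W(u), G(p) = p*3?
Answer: 19992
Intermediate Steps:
G(p) = 3*p
W(J) = 4 - J² (W(J) = 4 - J*J = 4 - J²)
O(u, s) = 4 - u² + 3*s*u (O(u, s) = (3*s)*u + (4 - u²) = 3*s*u + (4 - u²) = 4 - u² + 3*s*u)
119*(O(11, E(-2)) + 120) = 119*((4 - 1*11² + 3*(3 - 1*(-2))*11) + 120) = 119*((4 - 1*121 + 3*(3 + 2)*11) + 120) = 119*((4 - 121 + 3*5*11) + 120) = 119*((4 - 121 + 165) + 120) = 119*(48 + 120) = 119*168 = 19992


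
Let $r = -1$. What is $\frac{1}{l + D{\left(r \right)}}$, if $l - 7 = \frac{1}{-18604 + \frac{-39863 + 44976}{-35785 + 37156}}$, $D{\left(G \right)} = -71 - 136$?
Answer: $- \frac{25500971}{5100195571} \approx -0.005$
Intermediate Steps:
$D{\left(G \right)} = -207$ ($D{\left(G \right)} = -71 - 136 = -207$)
$l = \frac{178505426}{25500971}$ ($l = 7 + \frac{1}{-18604 + \frac{-39863 + 44976}{-35785 + 37156}} = 7 + \frac{1}{-18604 + \frac{5113}{1371}} = 7 + \frac{1}{- \frac{25500971}{1371}} = 7 - \frac{1371}{25500971} = \frac{178505426}{25500971} \approx 6.9999$)
$\frac{1}{l + D{\left(r \right)}} = \frac{1}{\frac{178505426}{25500971} - 207} = \frac{1}{- \frac{5100195571}{25500971}} = - \frac{25500971}{5100195571}$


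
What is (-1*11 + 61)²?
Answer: 2500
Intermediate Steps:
(-1*11 + 61)² = (-11 + 61)² = 50² = 2500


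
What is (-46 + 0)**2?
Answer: 2116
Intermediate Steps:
(-46 + 0)**2 = (-46)**2 = 2116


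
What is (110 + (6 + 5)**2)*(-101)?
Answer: -23331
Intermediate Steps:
(110 + (6 + 5)**2)*(-101) = (110 + 11**2)*(-101) = (110 + 121)*(-101) = 231*(-101) = -23331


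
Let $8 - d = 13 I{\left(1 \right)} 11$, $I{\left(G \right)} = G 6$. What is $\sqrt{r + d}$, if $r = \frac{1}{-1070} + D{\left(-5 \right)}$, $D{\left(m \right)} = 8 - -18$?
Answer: $\frac{i \sqrt{943398670}}{1070} \approx 28.705 i$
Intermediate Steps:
$D{\left(m \right)} = 26$ ($D{\left(m \right)} = 8 + 18 = 26$)
$I{\left(G \right)} = 6 G$
$d = -850$ ($d = 8 - 13 \cdot 6 \cdot 1 \cdot 11 = 8 - 13 \cdot 6 \cdot 11 = 8 - 78 \cdot 11 = 8 - 858 = -850$)
$r = \frac{27819}{1070}$ ($r = \frac{1}{-1070} + 26 = - \frac{1}{1070} + 26 = \frac{27819}{1070} \approx 25.999$)
$\sqrt{r + d} = \sqrt{\frac{27819}{1070} - 850} = \sqrt{- \frac{881681}{1070}} = \frac{i \sqrt{943398670}}{1070}$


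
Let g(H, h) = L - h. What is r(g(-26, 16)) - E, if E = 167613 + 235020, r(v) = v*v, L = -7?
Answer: -402104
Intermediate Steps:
g(H, h) = -7 - h
r(v) = v**2
E = 402633
r(g(-26, 16)) - E = (-7 - 1*16)**2 - 1*402633 = (-7 - 16)**2 - 402633 = (-23)**2 - 402633 = 529 - 402633 = -402104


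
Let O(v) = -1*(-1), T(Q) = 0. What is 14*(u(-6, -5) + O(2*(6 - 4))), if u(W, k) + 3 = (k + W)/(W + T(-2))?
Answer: -7/3 ≈ -2.3333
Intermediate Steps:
O(v) = 1
u(W, k) = -3 + (W + k)/W (u(W, k) = -3 + (k + W)/(W + 0) = -3 + (W + k)/W)
14*(u(-6, -5) + O(2*(6 - 4))) = 14*((-2 - 5/(-6)) + 1) = 14*((-2 - 5*(-⅙)) + 1) = 14*((-2 + ⅚) + 1) = 14*(-7/6 + 1) = 14*(-⅙) = -7/3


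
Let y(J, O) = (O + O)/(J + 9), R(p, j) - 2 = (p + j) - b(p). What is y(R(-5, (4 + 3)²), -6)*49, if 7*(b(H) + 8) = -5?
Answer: -2058/223 ≈ -9.2287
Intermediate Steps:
b(H) = -61/7 (b(H) = -8 + (⅐)*(-5) = -8 - 5/7 = -61/7)
R(p, j) = 75/7 + j + p (R(p, j) = 2 + ((p + j) - 1*(-61/7)) = 2 + ((j + p) + 61/7) = 2 + (61/7 + j + p) = 75/7 + j + p)
y(J, O) = 2*O/(9 + J) (y(J, O) = (2*O)/(9 + J) = 2*O/(9 + J))
y(R(-5, (4 + 3)²), -6)*49 = (2*(-6)/(9 + (75/7 + (4 + 3)² - 5)))*49 = (2*(-6)/(9 + (75/7 + 7² - 5)))*49 = (2*(-6)/(9 + (75/7 + 49 - 5)))*49 = (2*(-6)/(9 + 383/7))*49 = (2*(-6)/(446/7))*49 = (2*(-6)*(7/446))*49 = -42/223*49 = -2058/223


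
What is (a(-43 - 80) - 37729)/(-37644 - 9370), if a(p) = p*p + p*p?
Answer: 7471/47014 ≈ 0.15891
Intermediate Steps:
a(p) = 2*p² (a(p) = p² + p² = 2*p²)
(a(-43 - 80) - 37729)/(-37644 - 9370) = (2*(-43 - 80)² - 37729)/(-37644 - 9370) = (2*(-123)² - 37729)/(-47014) = (2*15129 - 37729)*(-1/47014) = (30258 - 37729)*(-1/47014) = -7471*(-1/47014) = 7471/47014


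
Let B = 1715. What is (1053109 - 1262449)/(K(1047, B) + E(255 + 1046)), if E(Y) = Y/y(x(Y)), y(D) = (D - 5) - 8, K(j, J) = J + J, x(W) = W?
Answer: -89876640/1473047 ≈ -61.014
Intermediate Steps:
K(j, J) = 2*J
y(D) = -13 + D (y(D) = (-5 + D) - 8 = -13 + D)
E(Y) = Y/(-13 + Y)
(1053109 - 1262449)/(K(1047, B) + E(255 + 1046)) = (1053109 - 1262449)/(2*1715 + (255 + 1046)/(-13 + (255 + 1046))) = -209340/(3430 + 1301/(-13 + 1301)) = -209340/(3430 + 1301/1288) = -209340/4419141/1288 = -209340*1288/4419141 = -89876640/1473047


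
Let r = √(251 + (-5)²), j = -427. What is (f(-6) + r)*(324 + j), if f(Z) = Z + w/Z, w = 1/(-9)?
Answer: 33269/54 - 206*√69 ≈ -1095.1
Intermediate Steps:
w = -⅑ ≈ -0.11111
f(Z) = Z - 1/(9*Z)
r = 2*√69 (r = √(251 + 25) = √276 = 2*√69 ≈ 16.613)
(f(-6) + r)*(324 + j) = ((-6 - ⅑/(-6)) + 2*√69)*(324 - 427) = ((-6 - ⅑*(-⅙)) + 2*√69)*(-103) = ((-6 + 1/54) + 2*√69)*(-103) = (-323/54 + 2*√69)*(-103) = 33269/54 - 206*√69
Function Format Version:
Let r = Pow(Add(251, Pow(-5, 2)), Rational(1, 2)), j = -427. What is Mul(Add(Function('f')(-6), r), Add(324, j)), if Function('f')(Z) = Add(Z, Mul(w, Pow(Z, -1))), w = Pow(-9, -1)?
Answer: Add(Rational(33269, 54), Mul(-206, Pow(69, Rational(1, 2)))) ≈ -1095.1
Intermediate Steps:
w = Rational(-1, 9) ≈ -0.11111
Function('f')(Z) = Add(Z, Mul(Rational(-1, 9), Pow(Z, -1)))
r = Mul(2, Pow(69, Rational(1, 2))) (r = Pow(Add(251, 25), Rational(1, 2)) = Pow(276, Rational(1, 2)) = Mul(2, Pow(69, Rational(1, 2))) ≈ 16.613)
Mul(Add(Function('f')(-6), r), Add(324, j)) = Mul(Add(Add(-6, Mul(Rational(-1, 9), Pow(-6, -1))), Mul(2, Pow(69, Rational(1, 2)))), Add(324, -427)) = Mul(Add(Add(-6, Mul(Rational(-1, 9), Rational(-1, 6))), Mul(2, Pow(69, Rational(1, 2)))), -103) = Mul(Add(Add(-6, Rational(1, 54)), Mul(2, Pow(69, Rational(1, 2)))), -103) = Mul(Add(Rational(-323, 54), Mul(2, Pow(69, Rational(1, 2)))), -103) = Add(Rational(33269, 54), Mul(-206, Pow(69, Rational(1, 2))))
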